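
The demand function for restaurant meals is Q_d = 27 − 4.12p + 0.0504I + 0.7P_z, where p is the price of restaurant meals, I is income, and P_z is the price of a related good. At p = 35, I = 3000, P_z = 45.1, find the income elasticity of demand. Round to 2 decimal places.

At the given point, Q_d = 27 − 4.12(35) + 0.0504(3000) + 0.7(45.1) = 27 − 144.2 + 151.2 + 31.57 = 65.57.
∂Q_d/∂I = +0.0504, so E_I = 0.0504·(3000/65.57) ≈ 2.31.
E_I > 1: normal good (luxury).

2.31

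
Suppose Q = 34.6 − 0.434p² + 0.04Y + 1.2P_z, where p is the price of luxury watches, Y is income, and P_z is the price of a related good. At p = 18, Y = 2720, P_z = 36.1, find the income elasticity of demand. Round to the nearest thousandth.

Q = 34.6 − 0.434(18)² + 0.04(2720) + 1.2(36.1) = 34.6 − 140.616 + 108.8 + 43.32 = 46.104.
∂Q/∂Y = +0.04, so E_I = 0.04·(2720/46.104) ≈ 2.360.
E_I > 1: normal good (luxury).

2.360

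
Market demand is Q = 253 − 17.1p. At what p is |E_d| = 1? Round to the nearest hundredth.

For linear demand Q = a − bp, E = −bp/(a − bp). |E| = 1 ⇒ bp = a − bp ⇒ p = a/(2b).
p = 253/(2·17.1) ≈ 7.40.

7.40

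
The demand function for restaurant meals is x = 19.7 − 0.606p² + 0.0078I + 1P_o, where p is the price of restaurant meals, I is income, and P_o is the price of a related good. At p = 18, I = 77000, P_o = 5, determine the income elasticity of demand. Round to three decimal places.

1.400

First evaluate x: 19.7 − 0.606(18)² + 0.0078(77000) + 1(5) = 19.7 − 196.344 + 600.6 + 5 = 428.956.
∂x/∂I = +0.0078, so E_I = 0.0078·(77000/428.956) ≈ 1.400.
E_I > 1: normal good (luxury).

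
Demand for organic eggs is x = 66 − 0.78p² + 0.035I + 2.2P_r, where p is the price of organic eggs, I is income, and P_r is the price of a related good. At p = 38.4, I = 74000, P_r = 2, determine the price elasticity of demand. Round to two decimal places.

Evaluating quantity at (p, I, P_r) gives x = 66 − 0.78(38.4)² + 0.035(74000) + 2.2(2) = 66 − 1150.1568 + 2590 + 4.4 = 1510.2432.
∂x/∂p = −2·0.78·p = -59.904, so E_p = -59.904·(38.4/1510.2432) ≈ -1.52.
|E_p| > 1: demand is elastic.

-1.52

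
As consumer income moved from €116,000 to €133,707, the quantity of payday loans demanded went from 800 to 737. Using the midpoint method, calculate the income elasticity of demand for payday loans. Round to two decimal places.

-0.58

%ΔQ = (737 − 800)/[(800+737)/2] = -63/768.5 ≈ -0.0820.
%ΔM = (133,707 − 116,000)/[(116,000+133,707)/2] = 17707/124853.5 ≈ 0.1418.
E_I = %ΔQ/%ΔM ≈ -0.58.
E_I < 0: inferior good.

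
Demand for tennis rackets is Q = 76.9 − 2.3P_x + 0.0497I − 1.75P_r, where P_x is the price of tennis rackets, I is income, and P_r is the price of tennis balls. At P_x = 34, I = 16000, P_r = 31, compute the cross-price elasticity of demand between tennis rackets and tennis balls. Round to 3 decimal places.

Evaluating quantity at (P_x, I, P_r) gives Q = 76.9 − 2.3(34) + 0.0497(16000) − 1.75(31) = 76.9 − 78.2 + 795.2 − 54.25 = 739.65.
∂Q/∂P_r = −1.75, so E_xy = -1.75·(31/739.65) ≈ -0.073.
E_xy < 0: the goods are complements.

-0.073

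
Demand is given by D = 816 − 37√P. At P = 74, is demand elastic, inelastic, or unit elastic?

inelastic

At P = 74, D = 497.714.
dD/dP = −37/(2√P) = −37/(2·8.6023).
Point elasticity E = (dD/dP)·(P/D) = -2.1506 × 74/497.714 ≈ -0.320.
|E| ≈ 0.320 < 1, so demand is inelastic.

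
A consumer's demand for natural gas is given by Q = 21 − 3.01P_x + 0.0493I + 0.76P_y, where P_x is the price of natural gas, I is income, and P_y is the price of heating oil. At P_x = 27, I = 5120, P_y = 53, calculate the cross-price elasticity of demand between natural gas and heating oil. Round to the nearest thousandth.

0.173

Q = 21 − 3.01(27) + 0.0493(5120) + 0.76(53) = 21 − 81.27 + 252.416 + 40.28 = 232.426.
∂Q/∂P_y = +0.76, so E_xy = 0.76·(53/232.426) ≈ 0.173.
E_xy > 0: the goods are substitutes.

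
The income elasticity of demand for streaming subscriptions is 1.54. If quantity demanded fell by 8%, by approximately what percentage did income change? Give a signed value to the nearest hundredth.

%ΔQ ≈ E × %ΔI ⇒ %ΔI = %ΔQ / E = (-8%)/(1.54) ≈ -5.19%.

-5.19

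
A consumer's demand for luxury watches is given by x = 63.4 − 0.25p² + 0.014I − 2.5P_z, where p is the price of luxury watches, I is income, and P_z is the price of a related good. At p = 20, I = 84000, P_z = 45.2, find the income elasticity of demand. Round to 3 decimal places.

1.146

At the given point, x = 63.4 − 0.25(20)² + 0.014(84000) − 2.5(45.2) = 63.4 − 100 + 1176 − 113 = 1026.4.
∂x/∂I = +0.014, so E_I = 0.014·(84000/1026.4) ≈ 1.146.
E_I > 1: normal good (luxury).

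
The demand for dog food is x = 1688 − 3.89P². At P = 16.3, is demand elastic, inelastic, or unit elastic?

At P = 16.3, x = 654.4659.
dx/dP = −2·3.89·P = −126.814.
Point elasticity E = (dx/dP)·(P/x) = -126.814 × 16.3/654.4659 ≈ -3.158.
|E| ≈ 3.158 > 1, so demand is elastic.

elastic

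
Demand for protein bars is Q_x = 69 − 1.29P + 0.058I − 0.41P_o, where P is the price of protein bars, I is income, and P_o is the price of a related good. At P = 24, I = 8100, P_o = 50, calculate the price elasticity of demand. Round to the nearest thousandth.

-0.064

At the given point, Q_x = 69 − 1.29(24) + 0.058(8100) − 0.41(50) = 69 − 30.96 + 469.8 − 20.5 = 487.34.
∂Q_x/∂P = −1.29, so E_p = (−1.29)·(24/487.34) ≈ -0.064.
|E_p| < 1: demand is inelastic.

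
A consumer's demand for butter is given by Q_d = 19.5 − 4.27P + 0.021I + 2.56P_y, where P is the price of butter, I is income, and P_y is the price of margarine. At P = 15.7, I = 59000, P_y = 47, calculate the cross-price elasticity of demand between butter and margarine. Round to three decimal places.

0.092

Substituting, Q_d = 19.5 − 4.27(15.7) + 0.021(59000) + 2.56(47) = 19.5 − 67.039 + 1239 + 120.32 = 1311.781.
∂Q_d/∂P_y = +2.56, so E_xy = 2.56·(47/1311.781) ≈ 0.092.
E_xy > 0: the goods are substitutes.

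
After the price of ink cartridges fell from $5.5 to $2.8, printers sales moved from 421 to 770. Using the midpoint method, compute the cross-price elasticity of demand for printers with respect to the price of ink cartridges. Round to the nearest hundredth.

-0.90

%ΔQ_x = (770 − 421)/[(421+770)/2] = 349/595.5 ≈ 0.5861.
%ΔP_y = (2.8 − 5.5)/[(5.5+2.8)/2] ≈ -0.6506.
E_xy = 0.5861/-0.6506 ≈ -0.90.
E_xy < 0, so printers and ink cartridges are complements.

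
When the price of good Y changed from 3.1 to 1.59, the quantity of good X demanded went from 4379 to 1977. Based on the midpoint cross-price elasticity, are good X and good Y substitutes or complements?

substitutes

%ΔQ_x = (1977 − 4379)/[(4379+1977)/2] = -2402/3178 ≈ -0.7558.
%ΔP_y = (1.59 − 3.1)/[(3.1+1.59)/2] ≈ -0.6439.
E_xy = -0.7558/-0.6439 ≈ 1.174.
E_xy > 0, so the goods are substitutes.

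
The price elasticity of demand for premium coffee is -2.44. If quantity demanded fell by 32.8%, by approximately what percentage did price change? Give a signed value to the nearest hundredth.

%ΔQ ≈ E × %ΔP ⇒ %ΔP = %ΔQ / E = (-32.8%)/(-2.44) ≈ 13.44%.

13.44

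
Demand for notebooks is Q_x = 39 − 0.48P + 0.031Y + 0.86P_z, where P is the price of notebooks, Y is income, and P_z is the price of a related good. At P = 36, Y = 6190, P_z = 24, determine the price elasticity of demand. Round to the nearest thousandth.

-0.074

Evaluating quantity at (P, Y, P_z) gives Q_x = 39 − 0.48(36) + 0.031(6190) + 0.86(24) = 39 − 17.28 + 191.89 + 20.64 = 234.25.
∂Q_x/∂P = −0.48, so E_p = (−0.48)·(36/234.25) ≈ -0.074.
|E_p| < 1: demand is inelastic.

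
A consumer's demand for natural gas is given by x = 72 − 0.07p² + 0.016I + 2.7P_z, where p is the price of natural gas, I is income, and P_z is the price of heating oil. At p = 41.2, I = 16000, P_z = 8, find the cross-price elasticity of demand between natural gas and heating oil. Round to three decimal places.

0.094

At the given point, x = 72 − 0.07(41.2)² + 0.016(16000) + 2.7(8) = 72 − 118.8208 + 256 + 21.6 = 230.7792.
∂x/∂P_z = +2.7, so E_xy = 2.7·(8/230.7792) ≈ 0.094.
E_xy > 0: the goods are substitutes.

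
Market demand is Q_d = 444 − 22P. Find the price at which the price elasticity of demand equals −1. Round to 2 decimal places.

For linear demand Q_d = a − bP, E = −bP/(a − bP). |E| = 1 ⇒ bP = a − bP ⇒ P = a/(2b).
P = 444/(2·22) ≈ 10.09.

10.09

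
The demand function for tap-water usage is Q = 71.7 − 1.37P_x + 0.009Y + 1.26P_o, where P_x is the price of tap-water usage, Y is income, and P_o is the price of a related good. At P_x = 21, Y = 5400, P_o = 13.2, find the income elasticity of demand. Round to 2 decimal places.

0.45

At the given point, Q = 71.7 − 1.37(21) + 0.009(5400) + 1.26(13.2) = 71.7 − 28.77 + 48.6 + 16.632 = 108.162.
∂Q/∂Y = +0.009, so E_I = 0.009·(5400/108.162) ≈ 0.45.
E_I ∈ (0,1): normal good (necessity).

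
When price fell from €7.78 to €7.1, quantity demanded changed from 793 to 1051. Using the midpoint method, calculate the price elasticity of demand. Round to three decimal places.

%Δq = (1051 − 793)/[(793 + 1051)/2] = 258/922 ≈ 0.2798.
%Δp = (7.1 − 7.78)/[(7.78 + 7.1)/2] = -0.68/7.44 ≈ -0.0914.
Arc elasticity E = %Δq/%Δp ≈ 0.2798/-0.0914 ≈ -3.062.
|E| > 1: demand is elastic over this range.

-3.062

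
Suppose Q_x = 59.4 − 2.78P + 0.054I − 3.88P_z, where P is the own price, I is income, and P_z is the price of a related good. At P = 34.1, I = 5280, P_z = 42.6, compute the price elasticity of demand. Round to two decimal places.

Substituting, Q_x = 59.4 − 2.78(34.1) + 0.054(5280) − 3.88(42.6) = 59.4 − 94.798 + 285.12 − 165.288 = 84.434.
∂Q_x/∂P = −2.78, so E_p = (−2.78)·(34.1/84.434) ≈ -1.12.
|E_p| > 1: demand is elastic.

-1.12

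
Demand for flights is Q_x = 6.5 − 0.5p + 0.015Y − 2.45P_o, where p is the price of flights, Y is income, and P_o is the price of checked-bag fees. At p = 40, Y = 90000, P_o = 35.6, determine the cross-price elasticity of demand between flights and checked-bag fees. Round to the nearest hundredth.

At the given point, Q_x = 6.5 − 0.5(40) + 0.015(90000) − 2.45(35.6) = 6.5 − 20 + 1350 − 87.22 = 1249.28.
∂Q_x/∂P_o = −2.45, so E_xy = -2.45·(35.6/1249.28) ≈ -0.07.
E_xy < 0: the goods are complements.

-0.07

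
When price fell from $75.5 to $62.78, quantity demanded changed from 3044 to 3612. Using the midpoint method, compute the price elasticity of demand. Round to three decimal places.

%ΔQ = (3612 − 3044)/[(3044 + 3612)/2] = 568/3328 ≈ 0.1707.
%ΔP = (62.78 − 75.5)/[(75.5 + 62.78)/2] = -12.72/69.14 ≈ -0.1840.
Arc elasticity E = %ΔQ/%ΔP ≈ 0.1707/-0.1840 ≈ -0.928.
|E| < 1: demand is inelastic over this range.

-0.928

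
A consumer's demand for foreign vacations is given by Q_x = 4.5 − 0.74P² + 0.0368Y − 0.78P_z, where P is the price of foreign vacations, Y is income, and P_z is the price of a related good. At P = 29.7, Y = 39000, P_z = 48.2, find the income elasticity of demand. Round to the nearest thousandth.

At the given point, Q_x = 4.5 − 0.74(29.7)² + 0.0368(39000) − 0.78(48.2) = 4.5 − 652.7466 + 1435.2 − 37.596 = 749.3574.
∂Q_x/∂Y = +0.0368, so E_I = 0.0368·(39000/749.3574) ≈ 1.915.
E_I > 1: normal good (luxury).

1.915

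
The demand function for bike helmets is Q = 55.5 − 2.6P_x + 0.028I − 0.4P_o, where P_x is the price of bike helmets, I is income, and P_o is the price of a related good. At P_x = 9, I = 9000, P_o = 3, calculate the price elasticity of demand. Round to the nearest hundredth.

-0.08

At the given point, Q = 55.5 − 2.6(9) + 0.028(9000) − 0.4(3) = 55.5 − 23.4 + 252 − 1.2 = 282.9.
∂Q/∂P_x = −2.6, so E_p = (−2.6)·(9/282.9) ≈ -0.08.
|E_p| < 1: demand is inelastic.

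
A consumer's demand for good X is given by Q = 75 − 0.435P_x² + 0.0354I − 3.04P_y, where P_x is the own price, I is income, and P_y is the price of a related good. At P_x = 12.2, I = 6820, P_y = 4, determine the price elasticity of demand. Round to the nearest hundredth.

First evaluate Q: 75 − 0.435(12.2)² + 0.0354(6820) − 3.04(4) = 75 − 64.7454 + 241.428 − 12.16 = 239.5226.
∂Q/∂P_x = −2·0.435·P_x = -10.614, so E_p = -10.614·(12.2/239.5226) ≈ -0.54.
|E_p| < 1: demand is inelastic.

-0.54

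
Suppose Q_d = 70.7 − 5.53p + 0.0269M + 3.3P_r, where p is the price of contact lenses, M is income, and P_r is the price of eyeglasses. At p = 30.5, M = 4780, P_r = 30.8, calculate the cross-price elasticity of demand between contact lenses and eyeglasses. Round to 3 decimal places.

0.769

First evaluate Q_d: 70.7 − 5.53(30.5) + 0.0269(4780) + 3.3(30.8) = 70.7 − 168.665 + 128.582 + 101.64 = 132.257.
∂Q_d/∂P_r = +3.3, so E_xy = 3.3·(30.8/132.257) ≈ 0.769.
E_xy > 0: the goods are substitutes.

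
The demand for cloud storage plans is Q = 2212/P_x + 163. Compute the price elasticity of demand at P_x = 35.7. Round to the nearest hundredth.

-0.28

At P_x = 35.7, Q = 224.9608.
dQ/dP_x = −2212/P_x² = −1.7356.
Point elasticity E = (dQ/dP_x)·(P_x/Q) = -1.7356 × 35.7/224.9608 ≈ -0.28.
|E| < 1, so demand is inelastic at this price.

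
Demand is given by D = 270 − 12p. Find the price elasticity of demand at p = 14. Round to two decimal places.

At p = 14, D = 102.
dD/dp = −12.
Point elasticity E = (dD/dp)·(p/D) = -12 × 14/102 ≈ -1.65.
|E| > 1, so demand is elastic at this price.

-1.65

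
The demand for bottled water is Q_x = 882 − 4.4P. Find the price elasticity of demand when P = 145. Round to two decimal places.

At P = 145, Q_x = 244.
dQ_x/dP = −4.4.
Point elasticity E = (dQ_x/dP)·(P/Q_x) = -4.4 × 145/244 ≈ -2.61.
|E| > 1, so demand is elastic at this price.

-2.61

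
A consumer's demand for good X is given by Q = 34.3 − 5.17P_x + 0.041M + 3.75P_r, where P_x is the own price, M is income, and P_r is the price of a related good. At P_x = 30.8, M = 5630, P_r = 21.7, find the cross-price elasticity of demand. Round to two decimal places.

Substituting, Q = 34.3 − 5.17(30.8) + 0.041(5630) + 3.75(21.7) = 34.3 − 159.236 + 230.83 + 81.375 = 187.269.
∂Q/∂P_r = +3.75, so E_xy = 3.75·(21.7/187.269) ≈ 0.43.
E_xy > 0: the goods are substitutes.

0.43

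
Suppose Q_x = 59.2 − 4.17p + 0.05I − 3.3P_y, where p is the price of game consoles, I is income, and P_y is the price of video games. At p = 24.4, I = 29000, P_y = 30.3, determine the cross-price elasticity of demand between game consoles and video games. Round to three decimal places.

Evaluating quantity at (p, I, P_y) gives Q_x = 59.2 − 4.17(24.4) + 0.05(29000) − 3.3(30.3) = 59.2 − 101.748 + 1450 − 99.99 = 1307.462.
∂Q_x/∂P_y = −3.3, so E_xy = -3.3·(30.3/1307.462) ≈ -0.076.
E_xy < 0: the goods are complements.

-0.076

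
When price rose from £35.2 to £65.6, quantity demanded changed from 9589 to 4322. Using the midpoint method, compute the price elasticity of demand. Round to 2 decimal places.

%Δq = (4322 − 9589)/[(9589 + 4322)/2] = -5267/6955.5 ≈ -0.7572.
%ΔP = (65.6 − 35.2)/[(35.2 + 65.6)/2] = 30.4/50.4 ≈ 0.6032.
Arc elasticity E = %Δq/%ΔP ≈ -0.7572/0.6032 ≈ -1.26.
|E| > 1: demand is elastic over this range.

-1.26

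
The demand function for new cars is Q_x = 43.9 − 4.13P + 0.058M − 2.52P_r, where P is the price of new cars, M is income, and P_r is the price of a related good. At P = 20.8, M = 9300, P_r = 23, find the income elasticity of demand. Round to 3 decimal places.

Substituting, Q_x = 43.9 − 4.13(20.8) + 0.058(9300) − 2.52(23) = 43.9 − 85.904 + 539.4 − 57.96 = 439.436.
∂Q_x/∂M = +0.058, so E_I = 0.058·(9300/439.436) ≈ 1.227.
E_I > 1: normal good (luxury).

1.227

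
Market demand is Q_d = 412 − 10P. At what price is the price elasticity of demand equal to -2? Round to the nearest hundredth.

Set −bP/(a − bP) = −2 ⇒ bP = 2(a − bP) ⇒ bP(1+2) = 2·a.
P = 2·412/(10·3) ≈ 27.47.

27.47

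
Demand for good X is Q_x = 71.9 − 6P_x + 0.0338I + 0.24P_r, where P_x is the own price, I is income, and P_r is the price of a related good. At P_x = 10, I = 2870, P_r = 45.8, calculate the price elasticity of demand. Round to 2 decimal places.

Substituting, Q_x = 71.9 − 6(10) + 0.0338(2870) + 0.24(45.8) = 71.9 − 60 + 97.006 + 10.992 = 119.898.
∂Q_x/∂P_x = −6, so E_p = (−6)·(10/119.898) ≈ -0.50.
|E_p| < 1: demand is inelastic.

-0.50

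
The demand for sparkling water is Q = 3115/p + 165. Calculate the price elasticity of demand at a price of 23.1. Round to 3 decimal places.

At p = 23.1, Q = 299.8485.
dQ/dp = −3115/p² = −5.8376.
Point elasticity E = (dQ/dp)·(p/Q) = -5.8376 × 23.1/299.8485 ≈ -0.450.
|E| < 1, so demand is inelastic at this price.

-0.450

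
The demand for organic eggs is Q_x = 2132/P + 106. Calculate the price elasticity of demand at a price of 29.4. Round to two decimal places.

At P = 29.4, Q_x = 178.517.
dQ_x/dP = −2132/P² = −2.4666.
Point elasticity E = (dQ_x/dP)·(P/Q_x) = -2.4666 × 29.4/178.517 ≈ -0.41.
|E| < 1, so demand is inelastic at this price.

-0.41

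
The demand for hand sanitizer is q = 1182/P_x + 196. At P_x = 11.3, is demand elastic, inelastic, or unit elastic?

inelastic

At P_x = 11.3, q = 300.6018.
dq/dP_x = −1182/P_x² = −9.2568.
Point elasticity E = (dq/dP_x)·(P_x/q) = -9.2568 × 11.3/300.6018 ≈ -0.348.
|E| ≈ 0.348 < 1, so demand is inelastic.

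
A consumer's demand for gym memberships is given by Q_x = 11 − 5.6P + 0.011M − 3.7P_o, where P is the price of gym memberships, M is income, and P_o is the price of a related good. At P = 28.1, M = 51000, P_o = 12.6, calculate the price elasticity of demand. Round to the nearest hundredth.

First evaluate Q_x: 11 − 5.6(28.1) + 0.011(51000) − 3.7(12.6) = 11 − 157.36 + 561 − 46.62 = 368.02.
∂Q_x/∂P = −5.6, so E_p = (−5.6)·(28.1/368.02) ≈ -0.43.
|E_p| < 1: demand is inelastic.

-0.43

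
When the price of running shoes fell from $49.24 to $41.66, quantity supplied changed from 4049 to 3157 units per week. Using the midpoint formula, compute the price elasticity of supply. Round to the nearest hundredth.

%ΔQ = (3157 − 4049)/[(4049 + 3157)/2] = -892/3603 ≈ -0.2476.
%ΔP = (41.66 − 49.24)/[(49.24 + 41.66)/2] = -7.58/45.45 ≈ -0.1668.
Arc elasticity E = %ΔQ/%ΔP ≈ -0.2476/-0.1668 ≈ 1.48.
|E| > 1: supply is elastic over this range.

1.48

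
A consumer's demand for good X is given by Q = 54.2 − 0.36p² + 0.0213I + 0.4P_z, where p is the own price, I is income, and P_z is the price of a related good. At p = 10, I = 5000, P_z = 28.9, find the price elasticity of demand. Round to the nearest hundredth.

-0.53

Substituting, Q = 54.2 − 0.36(10)² + 0.0213(5000) + 0.4(28.9) = 54.2 − 36 + 106.5 + 11.56 = 136.26.
∂Q/∂p = −2·0.36·p = -7.2, so E_p = -7.2·(10/136.26) ≈ -0.53.
|E_p| < 1: demand is inelastic.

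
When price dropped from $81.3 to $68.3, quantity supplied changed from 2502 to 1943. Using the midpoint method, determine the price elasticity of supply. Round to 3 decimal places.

%Δq = (1943 − 2502)/[(2502 + 1943)/2] = -559/2222.5 ≈ -0.2515.
%Δp = (68.3 − 81.3)/[(81.3 + 68.3)/2] = -13/74.8 ≈ -0.1738.
Arc elasticity E = %Δq/%Δp ≈ -0.2515/-0.1738 ≈ 1.447.
|E| > 1: supply is elastic over this range.

1.447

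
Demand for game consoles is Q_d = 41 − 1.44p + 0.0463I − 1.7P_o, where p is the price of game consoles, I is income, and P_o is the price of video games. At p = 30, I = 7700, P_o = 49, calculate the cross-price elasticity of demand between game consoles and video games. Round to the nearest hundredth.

-0.31

Substituting, Q_d = 41 − 1.44(30) + 0.0463(7700) − 1.7(49) = 41 − 43.2 + 356.51 − 83.3 = 271.01.
∂Q_d/∂P_o = −1.7, so E_xy = -1.7·(49/271.01) ≈ -0.31.
E_xy < 0: the goods are complements.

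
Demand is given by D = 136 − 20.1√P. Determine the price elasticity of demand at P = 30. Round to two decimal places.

-2.12

At P = 30, D = 25.9078.
dD/dP = −20.1/(2√P) = −20.1/(2·5.4772).
Point elasticity E = (dD/dP)·(P/D) = -1.8349 × 30/25.9078 ≈ -2.12.
|E| > 1, so demand is elastic at this price.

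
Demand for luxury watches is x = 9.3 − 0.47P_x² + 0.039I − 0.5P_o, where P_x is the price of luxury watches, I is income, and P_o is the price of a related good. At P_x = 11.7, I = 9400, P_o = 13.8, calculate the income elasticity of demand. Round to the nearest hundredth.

x = 9.3 − 0.47(11.7)² + 0.039(9400) − 0.5(13.8) = 9.3 − 64.3383 + 366.6 − 6.9 = 304.6617.
∂x/∂I = +0.039, so E_I = 0.039·(9400/304.6617) ≈ 1.20.
E_I > 1: normal good (luxury).

1.20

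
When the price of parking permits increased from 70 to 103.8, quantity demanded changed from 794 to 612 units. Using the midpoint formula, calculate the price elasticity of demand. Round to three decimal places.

%ΔQ = (612 − 794)/[(794 + 612)/2] = -182/703 ≈ -0.2589.
%Δp = (103.8 − 70)/[(70 + 103.8)/2] = 33.8/86.9 ≈ 0.3890.
Arc elasticity E = %ΔQ/%Δp ≈ -0.2589/0.3890 ≈ -0.666.
|E| < 1: demand is inelastic over this range.

-0.666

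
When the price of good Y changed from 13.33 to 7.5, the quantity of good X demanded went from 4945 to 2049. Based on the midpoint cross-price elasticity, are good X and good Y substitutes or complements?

substitutes

%ΔQ_x = (2049 − 4945)/[(4945+2049)/2] = -2896/3497 ≈ -0.8281.
%ΔP_y = (7.5 − 13.33)/[(13.33+7.5)/2] ≈ -0.5598.
E_xy = -0.8281/-0.5598 ≈ 1.479.
E_xy > 0, so the goods are substitutes.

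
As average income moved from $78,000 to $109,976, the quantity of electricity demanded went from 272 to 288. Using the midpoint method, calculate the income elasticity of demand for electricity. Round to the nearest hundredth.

%ΔQ = (288 − 272)/[(272+288)/2] = 16/280 ≈ 0.0571.
%ΔY = (109,976 − 78,000)/[(78,000+109,976)/2] = 31976/93988 ≈ 0.3402.
E_I = %ΔQ/%ΔY ≈ 0.17.
E_I ∈ (0,1): normal good (necessity).

0.17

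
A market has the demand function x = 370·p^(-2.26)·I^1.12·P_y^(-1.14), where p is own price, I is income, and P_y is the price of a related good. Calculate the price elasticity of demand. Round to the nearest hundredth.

For a Cobb–Douglas (constant-elasticity) form x = A·p^α·…, the elasticity with respect to p equals the exponent α at every point.
Here the exponent on p is -2.26, so the price elasticity of demand is -2.26.

-2.26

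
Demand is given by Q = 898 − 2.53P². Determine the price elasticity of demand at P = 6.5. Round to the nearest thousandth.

-0.270

At P = 6.5, Q = 791.1075.
dQ/dP = −2·2.53·P = −32.89.
Point elasticity E = (dQ/dP)·(P/Q) = -32.89 × 6.5/791.1075 ≈ -0.270.
|E| < 1, so demand is inelastic at this price.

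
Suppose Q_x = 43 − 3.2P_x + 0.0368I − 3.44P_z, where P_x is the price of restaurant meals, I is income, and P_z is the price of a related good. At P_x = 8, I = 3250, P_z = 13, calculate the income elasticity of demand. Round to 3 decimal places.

Evaluating quantity at (P_x, I, P_z) gives Q_x = 43 − 3.2(8) + 0.0368(3250) − 3.44(13) = 43 − 25.6 + 119.6 − 44.72 = 92.28.
∂Q_x/∂I = +0.0368, so E_I = 0.0368·(3250/92.28) ≈ 1.296.
E_I > 1: normal good (luxury).

1.296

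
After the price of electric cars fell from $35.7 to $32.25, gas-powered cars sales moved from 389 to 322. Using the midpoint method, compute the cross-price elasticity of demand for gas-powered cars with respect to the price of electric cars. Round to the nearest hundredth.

%ΔQ_x = (322 − 389)/[(389+322)/2] = -67/355.5 ≈ -0.1885.
%ΔP_y = (32.25 − 35.7)/[(35.7+32.25)/2] ≈ -0.1015.
E_xy = -0.1885/-0.1015 ≈ 1.86.
E_xy > 0, so gas-powered cars and electric cars are substitutes.

1.86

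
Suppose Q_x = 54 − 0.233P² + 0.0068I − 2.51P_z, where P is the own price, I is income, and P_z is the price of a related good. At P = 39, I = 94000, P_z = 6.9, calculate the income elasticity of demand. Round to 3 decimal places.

Evaluating quantity at (P, I, P_z) gives Q_x = 54 − 0.233(39)² + 0.0068(94000) − 2.51(6.9) = 54 − 354.393 + 639.2 − 17.319 = 321.488.
∂Q_x/∂I = +0.0068, so E_I = 0.0068·(94000/321.488) ≈ 1.988.
E_I > 1: normal good (luxury).

1.988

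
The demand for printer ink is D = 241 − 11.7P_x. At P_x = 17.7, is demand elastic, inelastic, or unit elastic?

At P_x = 17.7, D = 33.91.
dD/dP_x = −11.7.
Point elasticity E = (dD/dP_x)·(P_x/D) = -11.7 × 17.7/33.91 ≈ -6.107.
|E| ≈ 6.107 > 1, so demand is elastic.

elastic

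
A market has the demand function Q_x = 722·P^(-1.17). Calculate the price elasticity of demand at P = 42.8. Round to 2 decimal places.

For a Cobb–Douglas (constant-elasticity) form Q_x = A·P^α·…, the elasticity with respect to P equals the exponent α at every point.
Here the exponent on P is -1.17, so the price elasticity of demand is -1.17.

-1.17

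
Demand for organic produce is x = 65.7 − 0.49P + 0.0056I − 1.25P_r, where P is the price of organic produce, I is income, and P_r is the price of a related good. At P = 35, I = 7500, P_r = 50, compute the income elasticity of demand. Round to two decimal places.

1.50

First evaluate x: 65.7 − 0.49(35) + 0.0056(7500) − 1.25(50) = 65.7 − 17.15 + 42 − 62.5 = 28.05.
∂x/∂I = +0.0056, so E_I = 0.0056·(7500/28.05) ≈ 1.50.
E_I > 1: normal good (luxury).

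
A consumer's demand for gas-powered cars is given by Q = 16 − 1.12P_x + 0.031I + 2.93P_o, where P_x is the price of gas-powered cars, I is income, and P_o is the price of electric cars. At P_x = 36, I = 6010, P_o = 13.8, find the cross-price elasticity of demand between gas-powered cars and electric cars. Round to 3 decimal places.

At the given point, Q = 16 − 1.12(36) + 0.031(6010) + 2.93(13.8) = 16 − 40.32 + 186.31 + 40.434 = 202.424.
∂Q/∂P_o = +2.93, so E_xy = 2.93·(13.8/202.424) ≈ 0.200.
E_xy > 0: the goods are substitutes.

0.200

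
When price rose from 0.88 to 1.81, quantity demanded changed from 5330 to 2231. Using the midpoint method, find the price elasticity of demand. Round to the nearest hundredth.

-1.19

%ΔQ = (2231 − 5330)/[(5330 + 2231)/2] = -3099/3780.5 ≈ -0.8197.
%ΔP = (1.81 − 0.88)/[(0.88 + 1.81)/2] = 0.93/1.345 ≈ 0.6914.
Arc elasticity E = %ΔQ/%ΔP ≈ -0.8197/0.6914 ≈ -1.19.
|E| > 1: demand is elastic over this range.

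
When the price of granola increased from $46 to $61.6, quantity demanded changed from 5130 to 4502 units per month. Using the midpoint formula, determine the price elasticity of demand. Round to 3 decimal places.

%ΔQ = (4502 − 5130)/[(5130 + 4502)/2] = -628/4816 ≈ -0.1304.
%ΔP = (61.6 − 46)/[(46 + 61.6)/2] = 15.6/53.8 ≈ 0.2900.
Arc elasticity E = %ΔQ/%ΔP ≈ -0.1304/0.2900 ≈ -0.450.
|E| < 1: demand is inelastic over this range.

-0.450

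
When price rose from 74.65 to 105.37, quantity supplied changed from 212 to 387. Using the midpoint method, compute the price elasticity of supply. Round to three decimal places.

1.712

%ΔQ = (387 − 212)/[(212 + 387)/2] = 175/299.5 ≈ 0.5843.
%Δp = (105.37 − 74.65)/[(74.65 + 105.37)/2] = 30.72/90.01 ≈ 0.3413.
Arc elasticity E = %ΔQ/%Δp ≈ 0.5843/0.3413 ≈ 1.712.
|E| > 1: supply is elastic over this range.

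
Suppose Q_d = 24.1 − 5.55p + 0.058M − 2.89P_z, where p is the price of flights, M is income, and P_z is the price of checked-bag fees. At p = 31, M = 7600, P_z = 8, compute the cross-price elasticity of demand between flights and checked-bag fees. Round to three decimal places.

-0.086

At the given point, Q_d = 24.1 − 5.55(31) + 0.058(7600) − 2.89(8) = 24.1 − 172.05 + 440.8 − 23.12 = 269.73.
∂Q_d/∂P_z = −2.89, so E_xy = -2.89·(8/269.73) ≈ -0.086.
E_xy < 0: the goods are complements.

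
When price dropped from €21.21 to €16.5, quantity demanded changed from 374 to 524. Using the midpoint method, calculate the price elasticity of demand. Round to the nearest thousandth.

-1.337

%Δq = (524 − 374)/[(374 + 524)/2] = 150/449 ≈ 0.3341.
%Δp = (16.5 − 21.21)/[(21.21 + 16.5)/2] = -4.71/18.855 ≈ -0.2498.
Arc elasticity E = %Δq/%Δp ≈ 0.3341/-0.2498 ≈ -1.337.
|E| > 1: demand is elastic over this range.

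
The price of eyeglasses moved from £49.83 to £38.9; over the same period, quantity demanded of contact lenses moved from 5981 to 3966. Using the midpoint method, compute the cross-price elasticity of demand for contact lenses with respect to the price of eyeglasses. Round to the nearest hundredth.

%ΔQ_x = (3966 − 5981)/[(5981+3966)/2] = -2015/4973.5 ≈ -0.4051.
%ΔP_y = (38.9 − 49.83)/[(49.83+38.9)/2] ≈ -0.2464.
E_xy = -0.4051/-0.2464 ≈ 1.64.
E_xy > 0, so contact lenses and eyeglasses are substitutes.

1.64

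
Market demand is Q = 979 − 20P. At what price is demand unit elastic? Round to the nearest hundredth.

For linear demand Q = a − bP, E = −bP/(a − bP). |E| = 1 ⇒ bP = a − bP ⇒ P = a/(2b).
P = 979/(2·20) ≈ 24.48.

24.48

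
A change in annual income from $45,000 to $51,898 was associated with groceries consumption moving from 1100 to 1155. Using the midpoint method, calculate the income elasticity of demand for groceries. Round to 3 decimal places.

0.343

%ΔQ = (1155 − 1100)/[(1100+1155)/2] = 55/1127.5 ≈ 0.0488.
%ΔM = (51,898 − 45,000)/[(45,000+51,898)/2] = 6898/48449 ≈ 0.1424.
E_I = %ΔQ/%ΔM ≈ 0.343.
E_I ∈ (0,1): normal good (necessity).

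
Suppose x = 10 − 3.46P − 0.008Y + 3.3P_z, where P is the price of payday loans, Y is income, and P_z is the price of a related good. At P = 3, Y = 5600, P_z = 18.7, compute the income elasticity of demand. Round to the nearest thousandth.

Evaluating quantity at (P, Y, P_z) gives x = 10 − 3.46(3) − 0.008(5600) + 3.3(18.7) = 10 − 10.38 − 44.8 + 61.71 = 16.53.
∂x/∂Y = −0.008, so E_I = -0.008·(5600/16.53) ≈ -2.710.
E_I < 0: inferior good.

-2.710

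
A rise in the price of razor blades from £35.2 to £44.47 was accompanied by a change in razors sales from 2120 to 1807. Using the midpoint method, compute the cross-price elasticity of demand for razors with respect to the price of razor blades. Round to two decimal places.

%ΔQ_x = (1807 − 2120)/[(2120+1807)/2] = -313/1963.5 ≈ -0.1594.
%ΔP_y = (44.47 − 35.2)/[(35.2+44.47)/2] ≈ 0.2327.
E_xy = -0.1594/0.2327 ≈ -0.69.
E_xy < 0, so razors and razor blades are complements.

-0.69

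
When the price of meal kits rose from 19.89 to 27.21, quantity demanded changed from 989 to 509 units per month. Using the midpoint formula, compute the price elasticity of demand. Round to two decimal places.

-2.06

%Δq = (509 − 989)/[(989 + 509)/2] = -480/749 ≈ -0.6409.
%ΔP = (27.21 − 19.89)/[(19.89 + 27.21)/2] = 7.32/23.55 ≈ 0.3108.
Arc elasticity E = %Δq/%ΔP ≈ -0.6409/0.3108 ≈ -2.06.
|E| > 1: demand is elastic over this range.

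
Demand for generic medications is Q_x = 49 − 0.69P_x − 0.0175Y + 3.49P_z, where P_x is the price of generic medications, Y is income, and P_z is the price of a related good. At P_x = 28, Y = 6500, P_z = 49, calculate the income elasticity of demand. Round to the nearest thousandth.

Q_x = 49 − 0.69(28) − 0.0175(6500) + 3.49(49) = 49 − 19.32 − 113.75 + 171.01 = 86.94.
∂Q_x/∂Y = −0.0175, so E_I = -0.0175·(6500/86.94) ≈ -1.308.
E_I < 0: inferior good.

-1.308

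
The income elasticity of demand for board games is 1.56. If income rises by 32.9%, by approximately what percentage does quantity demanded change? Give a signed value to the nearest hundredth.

%ΔQ ≈ E × %ΔI = (1.56) × (32.9%) ≈ 51.32%.

51.32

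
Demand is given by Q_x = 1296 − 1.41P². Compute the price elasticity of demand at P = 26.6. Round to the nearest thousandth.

-6.688

At P = 26.6, Q_x = 298.3404.
dQ_x/dP = −2·1.41·P = −75.012.
Point elasticity E = (dQ_x/dP)·(P/Q_x) = -75.012 × 26.6/298.3404 ≈ -6.688.
|E| > 1, so demand is elastic at this price.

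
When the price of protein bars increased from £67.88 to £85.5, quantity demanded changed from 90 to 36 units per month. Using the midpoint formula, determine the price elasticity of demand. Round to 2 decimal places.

%Δq = (36 − 90)/[(90 + 36)/2] = -54/63 ≈ -0.8571.
%ΔP = (85.5 − 67.88)/[(67.88 + 85.5)/2] = 17.62/76.69 ≈ 0.2298.
Arc elasticity E = %Δq/%ΔP ≈ -0.8571/0.2298 ≈ -3.73.
|E| > 1: demand is elastic over this range.

-3.73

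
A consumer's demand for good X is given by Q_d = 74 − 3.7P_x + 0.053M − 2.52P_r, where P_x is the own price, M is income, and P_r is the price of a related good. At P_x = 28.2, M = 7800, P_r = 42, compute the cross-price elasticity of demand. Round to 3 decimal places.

Evaluating quantity at (P_x, M, P_r) gives Q_d = 74 − 3.7(28.2) + 0.053(7800) − 2.52(42) = 74 − 104.34 + 413.4 − 105.84 = 277.22.
∂Q_d/∂P_r = −2.52, so E_xy = -2.52·(42/277.22) ≈ -0.382.
E_xy < 0: the goods are complements.

-0.382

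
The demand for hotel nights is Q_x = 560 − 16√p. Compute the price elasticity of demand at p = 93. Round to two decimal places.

At p = 93, Q_x = 405.7016.
dQ_x/dp = −16/(2√p) = −16/(2·9.6437).
Point elasticity E = (dQ_x/dp)·(p/Q_x) = -0.8296 × 93/405.7016 ≈ -0.19.
|E| < 1, so demand is inelastic at this price.

-0.19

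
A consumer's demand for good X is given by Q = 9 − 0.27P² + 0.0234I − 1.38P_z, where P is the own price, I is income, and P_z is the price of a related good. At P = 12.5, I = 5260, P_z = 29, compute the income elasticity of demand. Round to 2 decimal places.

2.47

Substituting, Q = 9 − 0.27(12.5)² + 0.0234(5260) − 1.38(29) = 9 − 42.1875 + 123.084 − 40.02 = 49.8765.
∂Q/∂I = +0.0234, so E_I = 0.0234·(5260/49.8765) ≈ 2.47.
E_I > 1: normal good (luxury).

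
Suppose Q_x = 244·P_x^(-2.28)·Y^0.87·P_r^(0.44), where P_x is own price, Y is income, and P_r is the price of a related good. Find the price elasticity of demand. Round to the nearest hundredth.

-2.28

For a Cobb–Douglas (constant-elasticity) form Q_x = A·P_x^α·…, the elasticity with respect to P_x equals the exponent α at every point.
Here the exponent on P_x is -2.28, so the price elasticity of demand is -2.28.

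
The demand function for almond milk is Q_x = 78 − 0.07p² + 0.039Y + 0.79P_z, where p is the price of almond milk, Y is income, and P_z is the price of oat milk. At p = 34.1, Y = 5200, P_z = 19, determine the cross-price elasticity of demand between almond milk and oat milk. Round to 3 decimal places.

0.070

Evaluating quantity at (p, Y, P_z) gives Q_x = 78 − 0.07(34.1)² + 0.039(5200) + 0.79(19) = 78 − 81.3967 + 202.8 + 15.01 = 214.4133.
∂Q_x/∂P_z = +0.79, so E_xy = 0.79·(19/214.4133) ≈ 0.070.
E_xy > 0: the goods are substitutes.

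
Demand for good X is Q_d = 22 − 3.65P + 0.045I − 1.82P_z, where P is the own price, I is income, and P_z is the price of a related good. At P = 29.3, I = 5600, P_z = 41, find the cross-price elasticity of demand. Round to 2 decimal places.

-0.81

At the given point, Q_d = 22 − 3.65(29.3) + 0.045(5600) − 1.82(41) = 22 − 106.945 + 252 − 74.62 = 92.435.
∂Q_d/∂P_z = −1.82, so E_xy = -1.82·(41/92.435) ≈ -0.81.
E_xy < 0: the goods are complements.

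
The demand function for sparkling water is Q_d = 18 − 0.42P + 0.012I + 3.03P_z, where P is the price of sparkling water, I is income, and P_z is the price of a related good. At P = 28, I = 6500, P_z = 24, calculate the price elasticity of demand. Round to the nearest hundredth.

At the given point, Q_d = 18 − 0.42(28) + 0.012(6500) + 3.03(24) = 18 − 11.76 + 78 + 72.72 = 156.96.
∂Q_d/∂P = −0.42, so E_p = (−0.42)·(28/156.96) ≈ -0.07.
|E_p| < 1: demand is inelastic.

-0.07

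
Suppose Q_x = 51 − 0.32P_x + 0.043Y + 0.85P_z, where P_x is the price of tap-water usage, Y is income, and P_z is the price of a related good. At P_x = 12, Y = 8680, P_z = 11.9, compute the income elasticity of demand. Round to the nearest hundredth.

First evaluate Q_x: 51 − 0.32(12) + 0.043(8680) + 0.85(11.9) = 51 − 3.84 + 373.24 + 10.115 = 430.515.
∂Q_x/∂Y = +0.043, so E_I = 0.043·(8680/430.515) ≈ 0.87.
E_I ∈ (0,1): normal good (necessity).

0.87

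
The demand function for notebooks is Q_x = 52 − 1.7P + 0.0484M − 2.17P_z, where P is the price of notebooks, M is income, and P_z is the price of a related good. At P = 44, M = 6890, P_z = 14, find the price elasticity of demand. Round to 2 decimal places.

At the given point, Q_x = 52 − 1.7(44) + 0.0484(6890) − 2.17(14) = 52 − 74.8 + 333.476 − 30.38 = 280.296.
∂Q_x/∂P = −1.7, so E_p = (−1.7)·(44/280.296) ≈ -0.27.
|E_p| < 1: demand is inelastic.

-0.27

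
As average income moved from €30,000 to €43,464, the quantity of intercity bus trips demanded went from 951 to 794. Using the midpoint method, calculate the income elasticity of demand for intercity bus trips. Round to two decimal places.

%ΔQ = (794 − 951)/[(951+794)/2] = -157/872.5 ≈ -0.1799.
%ΔI = (43,464 − 30,000)/[(30,000+43,464)/2] = 13464/36732 ≈ 0.3665.
E_I = %ΔQ/%ΔI ≈ -0.49.
E_I < 0: inferior good.

-0.49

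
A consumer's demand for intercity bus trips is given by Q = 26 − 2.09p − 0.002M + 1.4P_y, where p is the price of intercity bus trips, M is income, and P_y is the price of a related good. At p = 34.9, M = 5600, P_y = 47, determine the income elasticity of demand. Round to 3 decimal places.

-1.462

Q = 26 − 2.09(34.9) − 0.002(5600) + 1.4(47) = 26 − 72.941 − 11.2 + 65.8 = 7.659.
∂Q/∂M = −0.002, so E_I = -0.002·(5600/7.659) ≈ -1.462.
E_I < 0: inferior good.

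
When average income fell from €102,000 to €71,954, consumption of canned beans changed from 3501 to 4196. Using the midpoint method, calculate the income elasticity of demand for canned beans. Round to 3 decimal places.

-0.523

%ΔQ = (4196 − 3501)/[(3501+4196)/2] = 695/3848.5 ≈ 0.1806.
%ΔM = (71,954 − 102,000)/[(102,000+71,954)/2] = -30046/86977 ≈ -0.3454.
E_I = %ΔQ/%ΔM ≈ -0.523.
E_I < 0: inferior good.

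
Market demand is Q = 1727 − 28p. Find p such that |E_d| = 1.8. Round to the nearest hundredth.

39.65

Set −bp/(a − bp) = −1.8 ⇒ bp = 1.8(a − bp) ⇒ bp(1+1.8) = 1.8·a.
p = 1.8·1727/(28·2.8) ≈ 39.65.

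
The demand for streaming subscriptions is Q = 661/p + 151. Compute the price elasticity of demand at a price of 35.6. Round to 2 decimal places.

At p = 35.6, Q = 169.5674.
dQ/dp = −661/p² = −0.5216.
Point elasticity E = (dQ/dp)·(p/Q) = -0.5216 × 35.6/169.5674 ≈ -0.11.
|E| < 1, so demand is inelastic at this price.

-0.11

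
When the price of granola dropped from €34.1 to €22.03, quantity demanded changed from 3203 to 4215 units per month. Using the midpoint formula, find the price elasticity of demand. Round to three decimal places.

%Δq = (4215 − 3203)/[(3203 + 4215)/2] = 1012/3709 ≈ 0.2728.
%Δp = (22.03 − 34.1)/[(34.1 + 22.03)/2] = -12.07/28.065 ≈ -0.4301.
Arc elasticity E = %Δq/%Δp ≈ 0.2728/-0.4301 ≈ -0.634.
|E| < 1: demand is inelastic over this range.

-0.634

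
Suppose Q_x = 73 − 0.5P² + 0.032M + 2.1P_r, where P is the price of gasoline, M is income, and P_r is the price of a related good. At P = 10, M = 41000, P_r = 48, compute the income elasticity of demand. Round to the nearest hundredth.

0.91

At the given point, Q_x = 73 − 0.5(10)² + 0.032(41000) + 2.1(48) = 73 − 50 + 1312 + 100.8 = 1435.8.
∂Q_x/∂M = +0.032, so E_I = 0.032·(41000/1435.8) ≈ 0.91.
E_I ∈ (0,1): normal good (necessity).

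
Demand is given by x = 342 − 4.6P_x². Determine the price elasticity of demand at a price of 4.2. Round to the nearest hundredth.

At P_x = 4.2, x = 260.856.
dx/dP_x = −2·4.6·P_x = −38.64.
Point elasticity E = (dx/dP_x)·(P_x/x) = -38.64 × 4.2/260.856 ≈ -0.62.
|E| < 1, so demand is inelastic at this price.

-0.62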